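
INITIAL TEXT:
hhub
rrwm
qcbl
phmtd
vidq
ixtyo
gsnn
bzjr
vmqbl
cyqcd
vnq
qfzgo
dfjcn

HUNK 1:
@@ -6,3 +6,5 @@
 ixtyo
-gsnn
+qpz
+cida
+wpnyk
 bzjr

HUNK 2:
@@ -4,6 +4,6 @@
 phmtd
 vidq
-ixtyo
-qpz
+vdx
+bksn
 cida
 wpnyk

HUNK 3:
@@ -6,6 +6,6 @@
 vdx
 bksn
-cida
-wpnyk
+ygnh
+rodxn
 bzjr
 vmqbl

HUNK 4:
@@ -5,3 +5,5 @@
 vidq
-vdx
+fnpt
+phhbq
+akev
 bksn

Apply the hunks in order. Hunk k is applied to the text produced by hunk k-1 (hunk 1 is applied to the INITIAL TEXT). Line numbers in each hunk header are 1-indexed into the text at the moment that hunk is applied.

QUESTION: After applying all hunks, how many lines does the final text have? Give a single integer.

Hunk 1: at line 6 remove [gsnn] add [qpz,cida,wpnyk] -> 15 lines: hhub rrwm qcbl phmtd vidq ixtyo qpz cida wpnyk bzjr vmqbl cyqcd vnq qfzgo dfjcn
Hunk 2: at line 4 remove [ixtyo,qpz] add [vdx,bksn] -> 15 lines: hhub rrwm qcbl phmtd vidq vdx bksn cida wpnyk bzjr vmqbl cyqcd vnq qfzgo dfjcn
Hunk 3: at line 6 remove [cida,wpnyk] add [ygnh,rodxn] -> 15 lines: hhub rrwm qcbl phmtd vidq vdx bksn ygnh rodxn bzjr vmqbl cyqcd vnq qfzgo dfjcn
Hunk 4: at line 5 remove [vdx] add [fnpt,phhbq,akev] -> 17 lines: hhub rrwm qcbl phmtd vidq fnpt phhbq akev bksn ygnh rodxn bzjr vmqbl cyqcd vnq qfzgo dfjcn
Final line count: 17

Answer: 17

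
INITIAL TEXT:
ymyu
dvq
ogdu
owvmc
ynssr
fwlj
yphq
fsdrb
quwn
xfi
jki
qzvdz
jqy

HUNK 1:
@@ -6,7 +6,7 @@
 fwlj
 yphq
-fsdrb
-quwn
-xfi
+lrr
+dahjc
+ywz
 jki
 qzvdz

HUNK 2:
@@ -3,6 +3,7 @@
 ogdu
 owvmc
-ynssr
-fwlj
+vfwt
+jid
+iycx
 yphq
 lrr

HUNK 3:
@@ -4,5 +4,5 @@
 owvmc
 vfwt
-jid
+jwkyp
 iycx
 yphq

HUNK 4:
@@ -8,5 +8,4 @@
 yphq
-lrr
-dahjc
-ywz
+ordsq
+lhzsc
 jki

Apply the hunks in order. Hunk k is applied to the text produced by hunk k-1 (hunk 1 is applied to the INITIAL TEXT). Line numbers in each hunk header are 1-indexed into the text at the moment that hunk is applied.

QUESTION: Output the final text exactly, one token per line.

Answer: ymyu
dvq
ogdu
owvmc
vfwt
jwkyp
iycx
yphq
ordsq
lhzsc
jki
qzvdz
jqy

Derivation:
Hunk 1: at line 6 remove [fsdrb,quwn,xfi] add [lrr,dahjc,ywz] -> 13 lines: ymyu dvq ogdu owvmc ynssr fwlj yphq lrr dahjc ywz jki qzvdz jqy
Hunk 2: at line 3 remove [ynssr,fwlj] add [vfwt,jid,iycx] -> 14 lines: ymyu dvq ogdu owvmc vfwt jid iycx yphq lrr dahjc ywz jki qzvdz jqy
Hunk 3: at line 4 remove [jid] add [jwkyp] -> 14 lines: ymyu dvq ogdu owvmc vfwt jwkyp iycx yphq lrr dahjc ywz jki qzvdz jqy
Hunk 4: at line 8 remove [lrr,dahjc,ywz] add [ordsq,lhzsc] -> 13 lines: ymyu dvq ogdu owvmc vfwt jwkyp iycx yphq ordsq lhzsc jki qzvdz jqy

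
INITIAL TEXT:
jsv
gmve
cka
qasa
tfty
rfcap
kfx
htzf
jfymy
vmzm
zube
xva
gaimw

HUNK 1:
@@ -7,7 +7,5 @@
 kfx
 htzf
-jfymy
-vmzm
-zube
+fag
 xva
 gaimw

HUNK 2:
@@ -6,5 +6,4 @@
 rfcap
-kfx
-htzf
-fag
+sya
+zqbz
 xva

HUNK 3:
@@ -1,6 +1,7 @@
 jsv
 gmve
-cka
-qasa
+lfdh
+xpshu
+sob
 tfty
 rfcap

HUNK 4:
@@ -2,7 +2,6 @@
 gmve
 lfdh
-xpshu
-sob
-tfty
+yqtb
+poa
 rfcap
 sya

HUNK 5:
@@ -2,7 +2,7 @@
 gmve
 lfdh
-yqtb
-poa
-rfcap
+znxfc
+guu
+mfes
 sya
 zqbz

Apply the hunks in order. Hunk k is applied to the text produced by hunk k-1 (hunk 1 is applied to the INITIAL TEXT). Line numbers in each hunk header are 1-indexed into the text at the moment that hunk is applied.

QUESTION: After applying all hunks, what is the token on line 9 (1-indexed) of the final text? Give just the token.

Hunk 1: at line 7 remove [jfymy,vmzm,zube] add [fag] -> 11 lines: jsv gmve cka qasa tfty rfcap kfx htzf fag xva gaimw
Hunk 2: at line 6 remove [kfx,htzf,fag] add [sya,zqbz] -> 10 lines: jsv gmve cka qasa tfty rfcap sya zqbz xva gaimw
Hunk 3: at line 1 remove [cka,qasa] add [lfdh,xpshu,sob] -> 11 lines: jsv gmve lfdh xpshu sob tfty rfcap sya zqbz xva gaimw
Hunk 4: at line 2 remove [xpshu,sob,tfty] add [yqtb,poa] -> 10 lines: jsv gmve lfdh yqtb poa rfcap sya zqbz xva gaimw
Hunk 5: at line 2 remove [yqtb,poa,rfcap] add [znxfc,guu,mfes] -> 10 lines: jsv gmve lfdh znxfc guu mfes sya zqbz xva gaimw
Final line 9: xva

Answer: xva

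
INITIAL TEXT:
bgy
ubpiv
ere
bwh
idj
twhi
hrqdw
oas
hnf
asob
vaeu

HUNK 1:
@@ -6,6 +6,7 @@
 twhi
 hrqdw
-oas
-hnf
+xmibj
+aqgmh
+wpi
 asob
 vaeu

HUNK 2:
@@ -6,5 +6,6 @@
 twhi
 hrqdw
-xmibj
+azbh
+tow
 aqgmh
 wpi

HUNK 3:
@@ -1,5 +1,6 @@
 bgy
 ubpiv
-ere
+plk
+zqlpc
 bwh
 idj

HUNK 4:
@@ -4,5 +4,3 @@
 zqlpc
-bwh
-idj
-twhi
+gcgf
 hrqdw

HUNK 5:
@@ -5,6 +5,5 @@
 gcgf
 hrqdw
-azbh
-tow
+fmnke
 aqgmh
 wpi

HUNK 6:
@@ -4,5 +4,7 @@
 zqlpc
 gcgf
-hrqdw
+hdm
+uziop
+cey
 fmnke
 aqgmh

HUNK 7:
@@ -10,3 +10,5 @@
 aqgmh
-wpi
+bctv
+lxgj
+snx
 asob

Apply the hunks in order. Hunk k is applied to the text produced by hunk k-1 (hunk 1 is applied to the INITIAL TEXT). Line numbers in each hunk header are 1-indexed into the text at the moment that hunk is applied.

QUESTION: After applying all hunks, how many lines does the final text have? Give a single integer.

Answer: 15

Derivation:
Hunk 1: at line 6 remove [oas,hnf] add [xmibj,aqgmh,wpi] -> 12 lines: bgy ubpiv ere bwh idj twhi hrqdw xmibj aqgmh wpi asob vaeu
Hunk 2: at line 6 remove [xmibj] add [azbh,tow] -> 13 lines: bgy ubpiv ere bwh idj twhi hrqdw azbh tow aqgmh wpi asob vaeu
Hunk 3: at line 1 remove [ere] add [plk,zqlpc] -> 14 lines: bgy ubpiv plk zqlpc bwh idj twhi hrqdw azbh tow aqgmh wpi asob vaeu
Hunk 4: at line 4 remove [bwh,idj,twhi] add [gcgf] -> 12 lines: bgy ubpiv plk zqlpc gcgf hrqdw azbh tow aqgmh wpi asob vaeu
Hunk 5: at line 5 remove [azbh,tow] add [fmnke] -> 11 lines: bgy ubpiv plk zqlpc gcgf hrqdw fmnke aqgmh wpi asob vaeu
Hunk 6: at line 4 remove [hrqdw] add [hdm,uziop,cey] -> 13 lines: bgy ubpiv plk zqlpc gcgf hdm uziop cey fmnke aqgmh wpi asob vaeu
Hunk 7: at line 10 remove [wpi] add [bctv,lxgj,snx] -> 15 lines: bgy ubpiv plk zqlpc gcgf hdm uziop cey fmnke aqgmh bctv lxgj snx asob vaeu
Final line count: 15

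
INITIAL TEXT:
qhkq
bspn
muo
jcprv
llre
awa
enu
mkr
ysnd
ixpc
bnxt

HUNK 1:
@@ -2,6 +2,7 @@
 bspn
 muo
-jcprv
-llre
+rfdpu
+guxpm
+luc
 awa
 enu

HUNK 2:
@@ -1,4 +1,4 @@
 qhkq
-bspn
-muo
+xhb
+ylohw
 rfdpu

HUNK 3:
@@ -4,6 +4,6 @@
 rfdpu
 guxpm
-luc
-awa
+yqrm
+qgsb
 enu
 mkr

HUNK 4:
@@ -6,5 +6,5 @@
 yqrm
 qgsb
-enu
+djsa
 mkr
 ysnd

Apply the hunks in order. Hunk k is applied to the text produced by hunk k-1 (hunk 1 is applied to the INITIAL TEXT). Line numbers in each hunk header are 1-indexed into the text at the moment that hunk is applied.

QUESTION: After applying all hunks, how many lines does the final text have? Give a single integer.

Answer: 12

Derivation:
Hunk 1: at line 2 remove [jcprv,llre] add [rfdpu,guxpm,luc] -> 12 lines: qhkq bspn muo rfdpu guxpm luc awa enu mkr ysnd ixpc bnxt
Hunk 2: at line 1 remove [bspn,muo] add [xhb,ylohw] -> 12 lines: qhkq xhb ylohw rfdpu guxpm luc awa enu mkr ysnd ixpc bnxt
Hunk 3: at line 4 remove [luc,awa] add [yqrm,qgsb] -> 12 lines: qhkq xhb ylohw rfdpu guxpm yqrm qgsb enu mkr ysnd ixpc bnxt
Hunk 4: at line 6 remove [enu] add [djsa] -> 12 lines: qhkq xhb ylohw rfdpu guxpm yqrm qgsb djsa mkr ysnd ixpc bnxt
Final line count: 12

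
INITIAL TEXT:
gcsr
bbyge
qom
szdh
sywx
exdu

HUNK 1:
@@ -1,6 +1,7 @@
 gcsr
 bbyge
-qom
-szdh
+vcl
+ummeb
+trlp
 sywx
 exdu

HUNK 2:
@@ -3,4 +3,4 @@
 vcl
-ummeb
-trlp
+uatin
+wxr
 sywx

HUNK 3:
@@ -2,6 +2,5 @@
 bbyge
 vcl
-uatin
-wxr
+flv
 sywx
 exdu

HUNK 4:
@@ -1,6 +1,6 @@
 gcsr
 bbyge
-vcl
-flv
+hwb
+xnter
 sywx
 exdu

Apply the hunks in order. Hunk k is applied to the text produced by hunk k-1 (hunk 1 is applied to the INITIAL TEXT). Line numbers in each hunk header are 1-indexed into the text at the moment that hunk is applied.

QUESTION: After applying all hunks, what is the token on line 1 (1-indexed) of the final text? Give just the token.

Answer: gcsr

Derivation:
Hunk 1: at line 1 remove [qom,szdh] add [vcl,ummeb,trlp] -> 7 lines: gcsr bbyge vcl ummeb trlp sywx exdu
Hunk 2: at line 3 remove [ummeb,trlp] add [uatin,wxr] -> 7 lines: gcsr bbyge vcl uatin wxr sywx exdu
Hunk 3: at line 2 remove [uatin,wxr] add [flv] -> 6 lines: gcsr bbyge vcl flv sywx exdu
Hunk 4: at line 1 remove [vcl,flv] add [hwb,xnter] -> 6 lines: gcsr bbyge hwb xnter sywx exdu
Final line 1: gcsr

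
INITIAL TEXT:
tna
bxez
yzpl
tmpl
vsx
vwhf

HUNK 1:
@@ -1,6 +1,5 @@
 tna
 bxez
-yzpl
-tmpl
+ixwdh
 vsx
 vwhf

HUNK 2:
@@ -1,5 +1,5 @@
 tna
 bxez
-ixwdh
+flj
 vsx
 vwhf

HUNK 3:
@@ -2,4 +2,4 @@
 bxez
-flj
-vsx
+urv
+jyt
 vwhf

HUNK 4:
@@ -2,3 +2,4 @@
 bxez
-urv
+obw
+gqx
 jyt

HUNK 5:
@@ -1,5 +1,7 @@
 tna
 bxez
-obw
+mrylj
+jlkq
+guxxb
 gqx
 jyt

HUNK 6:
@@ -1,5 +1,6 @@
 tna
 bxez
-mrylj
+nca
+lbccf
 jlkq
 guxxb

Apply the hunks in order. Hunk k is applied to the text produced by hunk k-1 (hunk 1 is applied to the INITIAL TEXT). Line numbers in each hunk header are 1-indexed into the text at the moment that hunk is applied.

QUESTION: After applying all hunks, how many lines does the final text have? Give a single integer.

Hunk 1: at line 1 remove [yzpl,tmpl] add [ixwdh] -> 5 lines: tna bxez ixwdh vsx vwhf
Hunk 2: at line 1 remove [ixwdh] add [flj] -> 5 lines: tna bxez flj vsx vwhf
Hunk 3: at line 2 remove [flj,vsx] add [urv,jyt] -> 5 lines: tna bxez urv jyt vwhf
Hunk 4: at line 2 remove [urv] add [obw,gqx] -> 6 lines: tna bxez obw gqx jyt vwhf
Hunk 5: at line 1 remove [obw] add [mrylj,jlkq,guxxb] -> 8 lines: tna bxez mrylj jlkq guxxb gqx jyt vwhf
Hunk 6: at line 1 remove [mrylj] add [nca,lbccf] -> 9 lines: tna bxez nca lbccf jlkq guxxb gqx jyt vwhf
Final line count: 9

Answer: 9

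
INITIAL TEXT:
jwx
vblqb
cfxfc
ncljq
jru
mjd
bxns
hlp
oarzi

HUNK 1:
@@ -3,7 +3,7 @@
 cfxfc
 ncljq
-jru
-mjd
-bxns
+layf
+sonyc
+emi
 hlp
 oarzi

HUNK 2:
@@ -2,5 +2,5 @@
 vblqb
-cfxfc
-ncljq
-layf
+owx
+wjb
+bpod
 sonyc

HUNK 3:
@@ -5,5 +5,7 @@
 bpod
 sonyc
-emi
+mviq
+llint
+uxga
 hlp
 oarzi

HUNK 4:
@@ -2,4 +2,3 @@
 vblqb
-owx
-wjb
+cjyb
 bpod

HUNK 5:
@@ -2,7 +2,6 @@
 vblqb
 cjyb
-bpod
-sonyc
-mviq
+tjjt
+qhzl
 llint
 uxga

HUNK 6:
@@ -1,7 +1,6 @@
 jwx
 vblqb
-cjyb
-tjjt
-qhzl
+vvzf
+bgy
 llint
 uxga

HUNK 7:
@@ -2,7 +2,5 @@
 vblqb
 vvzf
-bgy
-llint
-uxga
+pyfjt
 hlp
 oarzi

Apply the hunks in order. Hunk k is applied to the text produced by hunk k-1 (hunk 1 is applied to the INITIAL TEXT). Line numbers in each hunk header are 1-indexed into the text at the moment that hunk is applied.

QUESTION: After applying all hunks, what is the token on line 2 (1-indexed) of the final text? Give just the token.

Answer: vblqb

Derivation:
Hunk 1: at line 3 remove [jru,mjd,bxns] add [layf,sonyc,emi] -> 9 lines: jwx vblqb cfxfc ncljq layf sonyc emi hlp oarzi
Hunk 2: at line 2 remove [cfxfc,ncljq,layf] add [owx,wjb,bpod] -> 9 lines: jwx vblqb owx wjb bpod sonyc emi hlp oarzi
Hunk 3: at line 5 remove [emi] add [mviq,llint,uxga] -> 11 lines: jwx vblqb owx wjb bpod sonyc mviq llint uxga hlp oarzi
Hunk 4: at line 2 remove [owx,wjb] add [cjyb] -> 10 lines: jwx vblqb cjyb bpod sonyc mviq llint uxga hlp oarzi
Hunk 5: at line 2 remove [bpod,sonyc,mviq] add [tjjt,qhzl] -> 9 lines: jwx vblqb cjyb tjjt qhzl llint uxga hlp oarzi
Hunk 6: at line 1 remove [cjyb,tjjt,qhzl] add [vvzf,bgy] -> 8 lines: jwx vblqb vvzf bgy llint uxga hlp oarzi
Hunk 7: at line 2 remove [bgy,llint,uxga] add [pyfjt] -> 6 lines: jwx vblqb vvzf pyfjt hlp oarzi
Final line 2: vblqb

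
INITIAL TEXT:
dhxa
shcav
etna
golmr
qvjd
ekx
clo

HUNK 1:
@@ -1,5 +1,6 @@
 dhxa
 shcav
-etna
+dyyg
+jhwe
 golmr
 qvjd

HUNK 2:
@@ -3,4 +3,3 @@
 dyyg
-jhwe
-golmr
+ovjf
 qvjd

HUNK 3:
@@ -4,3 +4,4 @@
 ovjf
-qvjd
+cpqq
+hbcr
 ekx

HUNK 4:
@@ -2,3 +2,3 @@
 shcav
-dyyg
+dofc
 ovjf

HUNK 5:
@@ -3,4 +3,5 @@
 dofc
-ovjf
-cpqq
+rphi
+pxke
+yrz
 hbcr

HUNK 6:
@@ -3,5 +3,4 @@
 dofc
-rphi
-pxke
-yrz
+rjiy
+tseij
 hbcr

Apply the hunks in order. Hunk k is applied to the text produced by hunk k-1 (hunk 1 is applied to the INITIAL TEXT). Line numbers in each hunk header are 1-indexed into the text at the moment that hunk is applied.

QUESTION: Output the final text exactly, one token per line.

Hunk 1: at line 1 remove [etna] add [dyyg,jhwe] -> 8 lines: dhxa shcav dyyg jhwe golmr qvjd ekx clo
Hunk 2: at line 3 remove [jhwe,golmr] add [ovjf] -> 7 lines: dhxa shcav dyyg ovjf qvjd ekx clo
Hunk 3: at line 4 remove [qvjd] add [cpqq,hbcr] -> 8 lines: dhxa shcav dyyg ovjf cpqq hbcr ekx clo
Hunk 4: at line 2 remove [dyyg] add [dofc] -> 8 lines: dhxa shcav dofc ovjf cpqq hbcr ekx clo
Hunk 5: at line 3 remove [ovjf,cpqq] add [rphi,pxke,yrz] -> 9 lines: dhxa shcav dofc rphi pxke yrz hbcr ekx clo
Hunk 6: at line 3 remove [rphi,pxke,yrz] add [rjiy,tseij] -> 8 lines: dhxa shcav dofc rjiy tseij hbcr ekx clo

Answer: dhxa
shcav
dofc
rjiy
tseij
hbcr
ekx
clo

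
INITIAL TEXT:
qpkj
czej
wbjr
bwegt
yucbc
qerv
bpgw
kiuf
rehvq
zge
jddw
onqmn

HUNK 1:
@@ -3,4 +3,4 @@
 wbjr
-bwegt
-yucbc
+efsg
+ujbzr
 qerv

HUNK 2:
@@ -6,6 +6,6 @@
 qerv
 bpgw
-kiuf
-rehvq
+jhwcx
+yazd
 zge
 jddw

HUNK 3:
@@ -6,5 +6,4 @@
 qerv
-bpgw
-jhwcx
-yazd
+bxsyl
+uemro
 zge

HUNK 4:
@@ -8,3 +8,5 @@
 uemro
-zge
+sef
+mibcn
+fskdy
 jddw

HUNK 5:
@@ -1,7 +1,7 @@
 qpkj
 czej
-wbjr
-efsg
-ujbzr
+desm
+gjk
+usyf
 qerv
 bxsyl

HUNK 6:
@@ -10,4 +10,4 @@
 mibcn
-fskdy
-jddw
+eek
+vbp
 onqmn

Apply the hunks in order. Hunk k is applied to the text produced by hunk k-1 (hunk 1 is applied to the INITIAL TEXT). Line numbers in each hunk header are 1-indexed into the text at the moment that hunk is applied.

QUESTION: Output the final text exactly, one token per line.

Hunk 1: at line 3 remove [bwegt,yucbc] add [efsg,ujbzr] -> 12 lines: qpkj czej wbjr efsg ujbzr qerv bpgw kiuf rehvq zge jddw onqmn
Hunk 2: at line 6 remove [kiuf,rehvq] add [jhwcx,yazd] -> 12 lines: qpkj czej wbjr efsg ujbzr qerv bpgw jhwcx yazd zge jddw onqmn
Hunk 3: at line 6 remove [bpgw,jhwcx,yazd] add [bxsyl,uemro] -> 11 lines: qpkj czej wbjr efsg ujbzr qerv bxsyl uemro zge jddw onqmn
Hunk 4: at line 8 remove [zge] add [sef,mibcn,fskdy] -> 13 lines: qpkj czej wbjr efsg ujbzr qerv bxsyl uemro sef mibcn fskdy jddw onqmn
Hunk 5: at line 1 remove [wbjr,efsg,ujbzr] add [desm,gjk,usyf] -> 13 lines: qpkj czej desm gjk usyf qerv bxsyl uemro sef mibcn fskdy jddw onqmn
Hunk 6: at line 10 remove [fskdy,jddw] add [eek,vbp] -> 13 lines: qpkj czej desm gjk usyf qerv bxsyl uemro sef mibcn eek vbp onqmn

Answer: qpkj
czej
desm
gjk
usyf
qerv
bxsyl
uemro
sef
mibcn
eek
vbp
onqmn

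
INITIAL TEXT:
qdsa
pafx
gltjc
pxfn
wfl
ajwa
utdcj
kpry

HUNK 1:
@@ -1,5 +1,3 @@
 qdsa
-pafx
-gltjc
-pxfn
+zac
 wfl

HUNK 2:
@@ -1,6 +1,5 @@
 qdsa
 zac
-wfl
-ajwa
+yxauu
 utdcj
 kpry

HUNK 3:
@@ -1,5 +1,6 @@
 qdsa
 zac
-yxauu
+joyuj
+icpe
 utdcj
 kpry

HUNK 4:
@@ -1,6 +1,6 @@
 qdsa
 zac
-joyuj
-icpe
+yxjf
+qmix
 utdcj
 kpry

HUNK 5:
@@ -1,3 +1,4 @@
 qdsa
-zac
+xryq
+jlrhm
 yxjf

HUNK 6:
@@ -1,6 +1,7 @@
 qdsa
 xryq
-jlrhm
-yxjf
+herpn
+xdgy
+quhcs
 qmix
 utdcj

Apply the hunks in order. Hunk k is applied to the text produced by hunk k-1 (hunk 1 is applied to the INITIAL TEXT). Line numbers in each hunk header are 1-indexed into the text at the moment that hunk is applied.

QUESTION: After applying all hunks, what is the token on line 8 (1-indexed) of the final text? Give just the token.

Answer: kpry

Derivation:
Hunk 1: at line 1 remove [pafx,gltjc,pxfn] add [zac] -> 6 lines: qdsa zac wfl ajwa utdcj kpry
Hunk 2: at line 1 remove [wfl,ajwa] add [yxauu] -> 5 lines: qdsa zac yxauu utdcj kpry
Hunk 3: at line 1 remove [yxauu] add [joyuj,icpe] -> 6 lines: qdsa zac joyuj icpe utdcj kpry
Hunk 4: at line 1 remove [joyuj,icpe] add [yxjf,qmix] -> 6 lines: qdsa zac yxjf qmix utdcj kpry
Hunk 5: at line 1 remove [zac] add [xryq,jlrhm] -> 7 lines: qdsa xryq jlrhm yxjf qmix utdcj kpry
Hunk 6: at line 1 remove [jlrhm,yxjf] add [herpn,xdgy,quhcs] -> 8 lines: qdsa xryq herpn xdgy quhcs qmix utdcj kpry
Final line 8: kpry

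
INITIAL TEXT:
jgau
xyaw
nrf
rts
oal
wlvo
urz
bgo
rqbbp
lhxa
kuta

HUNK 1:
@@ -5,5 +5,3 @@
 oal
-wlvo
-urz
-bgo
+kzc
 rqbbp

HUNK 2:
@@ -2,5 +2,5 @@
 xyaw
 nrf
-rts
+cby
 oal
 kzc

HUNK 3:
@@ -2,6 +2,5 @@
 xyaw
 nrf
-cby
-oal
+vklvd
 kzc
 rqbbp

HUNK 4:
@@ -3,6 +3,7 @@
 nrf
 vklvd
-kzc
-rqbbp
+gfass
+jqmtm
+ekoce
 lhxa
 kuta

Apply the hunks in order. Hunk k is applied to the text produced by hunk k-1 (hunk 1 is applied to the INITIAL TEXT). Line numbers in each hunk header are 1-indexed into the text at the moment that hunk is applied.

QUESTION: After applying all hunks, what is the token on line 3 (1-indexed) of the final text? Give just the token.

Answer: nrf

Derivation:
Hunk 1: at line 5 remove [wlvo,urz,bgo] add [kzc] -> 9 lines: jgau xyaw nrf rts oal kzc rqbbp lhxa kuta
Hunk 2: at line 2 remove [rts] add [cby] -> 9 lines: jgau xyaw nrf cby oal kzc rqbbp lhxa kuta
Hunk 3: at line 2 remove [cby,oal] add [vklvd] -> 8 lines: jgau xyaw nrf vklvd kzc rqbbp lhxa kuta
Hunk 4: at line 3 remove [kzc,rqbbp] add [gfass,jqmtm,ekoce] -> 9 lines: jgau xyaw nrf vklvd gfass jqmtm ekoce lhxa kuta
Final line 3: nrf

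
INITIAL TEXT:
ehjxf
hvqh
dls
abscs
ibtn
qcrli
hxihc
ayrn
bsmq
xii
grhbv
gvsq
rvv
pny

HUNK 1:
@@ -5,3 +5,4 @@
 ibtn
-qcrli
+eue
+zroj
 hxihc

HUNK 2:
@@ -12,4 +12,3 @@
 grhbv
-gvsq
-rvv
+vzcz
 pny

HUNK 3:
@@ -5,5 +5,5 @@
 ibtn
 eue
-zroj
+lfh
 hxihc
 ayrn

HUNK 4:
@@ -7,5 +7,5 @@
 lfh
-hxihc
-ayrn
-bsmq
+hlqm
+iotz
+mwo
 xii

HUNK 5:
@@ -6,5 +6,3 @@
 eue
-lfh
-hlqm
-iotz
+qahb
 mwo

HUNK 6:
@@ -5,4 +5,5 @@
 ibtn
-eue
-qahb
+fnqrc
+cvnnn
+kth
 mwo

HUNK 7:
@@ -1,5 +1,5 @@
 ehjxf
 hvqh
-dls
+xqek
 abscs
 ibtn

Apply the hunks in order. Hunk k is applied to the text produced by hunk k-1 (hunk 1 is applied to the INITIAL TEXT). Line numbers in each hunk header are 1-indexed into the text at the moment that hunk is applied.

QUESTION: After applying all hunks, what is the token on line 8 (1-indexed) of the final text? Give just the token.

Hunk 1: at line 5 remove [qcrli] add [eue,zroj] -> 15 lines: ehjxf hvqh dls abscs ibtn eue zroj hxihc ayrn bsmq xii grhbv gvsq rvv pny
Hunk 2: at line 12 remove [gvsq,rvv] add [vzcz] -> 14 lines: ehjxf hvqh dls abscs ibtn eue zroj hxihc ayrn bsmq xii grhbv vzcz pny
Hunk 3: at line 5 remove [zroj] add [lfh] -> 14 lines: ehjxf hvqh dls abscs ibtn eue lfh hxihc ayrn bsmq xii grhbv vzcz pny
Hunk 4: at line 7 remove [hxihc,ayrn,bsmq] add [hlqm,iotz,mwo] -> 14 lines: ehjxf hvqh dls abscs ibtn eue lfh hlqm iotz mwo xii grhbv vzcz pny
Hunk 5: at line 6 remove [lfh,hlqm,iotz] add [qahb] -> 12 lines: ehjxf hvqh dls abscs ibtn eue qahb mwo xii grhbv vzcz pny
Hunk 6: at line 5 remove [eue,qahb] add [fnqrc,cvnnn,kth] -> 13 lines: ehjxf hvqh dls abscs ibtn fnqrc cvnnn kth mwo xii grhbv vzcz pny
Hunk 7: at line 1 remove [dls] add [xqek] -> 13 lines: ehjxf hvqh xqek abscs ibtn fnqrc cvnnn kth mwo xii grhbv vzcz pny
Final line 8: kth

Answer: kth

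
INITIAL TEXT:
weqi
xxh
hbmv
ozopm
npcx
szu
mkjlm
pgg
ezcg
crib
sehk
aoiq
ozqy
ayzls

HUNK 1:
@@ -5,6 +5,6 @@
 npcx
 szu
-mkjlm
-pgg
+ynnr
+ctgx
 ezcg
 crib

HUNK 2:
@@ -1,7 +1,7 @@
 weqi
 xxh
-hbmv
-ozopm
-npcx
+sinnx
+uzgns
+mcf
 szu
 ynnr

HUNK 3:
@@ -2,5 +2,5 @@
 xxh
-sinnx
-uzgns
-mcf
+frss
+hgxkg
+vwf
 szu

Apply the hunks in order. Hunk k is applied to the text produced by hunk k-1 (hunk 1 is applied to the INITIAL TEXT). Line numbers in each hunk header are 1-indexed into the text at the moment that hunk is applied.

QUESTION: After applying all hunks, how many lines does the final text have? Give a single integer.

Answer: 14

Derivation:
Hunk 1: at line 5 remove [mkjlm,pgg] add [ynnr,ctgx] -> 14 lines: weqi xxh hbmv ozopm npcx szu ynnr ctgx ezcg crib sehk aoiq ozqy ayzls
Hunk 2: at line 1 remove [hbmv,ozopm,npcx] add [sinnx,uzgns,mcf] -> 14 lines: weqi xxh sinnx uzgns mcf szu ynnr ctgx ezcg crib sehk aoiq ozqy ayzls
Hunk 3: at line 2 remove [sinnx,uzgns,mcf] add [frss,hgxkg,vwf] -> 14 lines: weqi xxh frss hgxkg vwf szu ynnr ctgx ezcg crib sehk aoiq ozqy ayzls
Final line count: 14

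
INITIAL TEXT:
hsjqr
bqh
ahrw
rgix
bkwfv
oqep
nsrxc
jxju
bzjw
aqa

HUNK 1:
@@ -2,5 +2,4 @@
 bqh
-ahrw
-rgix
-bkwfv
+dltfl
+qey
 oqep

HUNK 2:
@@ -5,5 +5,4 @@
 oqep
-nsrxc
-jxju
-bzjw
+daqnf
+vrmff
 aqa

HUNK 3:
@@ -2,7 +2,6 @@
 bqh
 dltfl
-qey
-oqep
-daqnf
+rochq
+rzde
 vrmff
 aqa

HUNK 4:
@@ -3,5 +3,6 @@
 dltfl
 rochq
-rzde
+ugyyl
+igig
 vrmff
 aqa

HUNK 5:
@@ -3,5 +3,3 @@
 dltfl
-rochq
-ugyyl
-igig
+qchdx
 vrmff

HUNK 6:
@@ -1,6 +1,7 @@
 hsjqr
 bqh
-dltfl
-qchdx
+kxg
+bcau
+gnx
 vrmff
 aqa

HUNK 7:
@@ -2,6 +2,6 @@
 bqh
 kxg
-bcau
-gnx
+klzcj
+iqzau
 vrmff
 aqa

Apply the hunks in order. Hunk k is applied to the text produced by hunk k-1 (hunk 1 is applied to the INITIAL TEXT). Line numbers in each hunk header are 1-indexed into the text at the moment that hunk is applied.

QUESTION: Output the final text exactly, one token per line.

Hunk 1: at line 2 remove [ahrw,rgix,bkwfv] add [dltfl,qey] -> 9 lines: hsjqr bqh dltfl qey oqep nsrxc jxju bzjw aqa
Hunk 2: at line 5 remove [nsrxc,jxju,bzjw] add [daqnf,vrmff] -> 8 lines: hsjqr bqh dltfl qey oqep daqnf vrmff aqa
Hunk 3: at line 2 remove [qey,oqep,daqnf] add [rochq,rzde] -> 7 lines: hsjqr bqh dltfl rochq rzde vrmff aqa
Hunk 4: at line 3 remove [rzde] add [ugyyl,igig] -> 8 lines: hsjqr bqh dltfl rochq ugyyl igig vrmff aqa
Hunk 5: at line 3 remove [rochq,ugyyl,igig] add [qchdx] -> 6 lines: hsjqr bqh dltfl qchdx vrmff aqa
Hunk 6: at line 1 remove [dltfl,qchdx] add [kxg,bcau,gnx] -> 7 lines: hsjqr bqh kxg bcau gnx vrmff aqa
Hunk 7: at line 2 remove [bcau,gnx] add [klzcj,iqzau] -> 7 lines: hsjqr bqh kxg klzcj iqzau vrmff aqa

Answer: hsjqr
bqh
kxg
klzcj
iqzau
vrmff
aqa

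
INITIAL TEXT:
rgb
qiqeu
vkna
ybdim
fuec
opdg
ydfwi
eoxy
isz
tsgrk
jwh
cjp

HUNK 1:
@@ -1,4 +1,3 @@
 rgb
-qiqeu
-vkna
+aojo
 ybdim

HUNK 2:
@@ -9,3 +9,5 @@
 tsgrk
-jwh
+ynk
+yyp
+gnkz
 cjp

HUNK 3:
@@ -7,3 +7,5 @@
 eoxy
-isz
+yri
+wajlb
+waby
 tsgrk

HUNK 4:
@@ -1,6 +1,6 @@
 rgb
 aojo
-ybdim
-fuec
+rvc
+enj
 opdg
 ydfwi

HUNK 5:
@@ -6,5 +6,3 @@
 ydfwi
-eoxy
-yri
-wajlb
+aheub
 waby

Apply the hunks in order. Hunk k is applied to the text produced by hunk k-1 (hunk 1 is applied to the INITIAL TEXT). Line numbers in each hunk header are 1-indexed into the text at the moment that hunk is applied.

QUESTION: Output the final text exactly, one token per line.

Hunk 1: at line 1 remove [qiqeu,vkna] add [aojo] -> 11 lines: rgb aojo ybdim fuec opdg ydfwi eoxy isz tsgrk jwh cjp
Hunk 2: at line 9 remove [jwh] add [ynk,yyp,gnkz] -> 13 lines: rgb aojo ybdim fuec opdg ydfwi eoxy isz tsgrk ynk yyp gnkz cjp
Hunk 3: at line 7 remove [isz] add [yri,wajlb,waby] -> 15 lines: rgb aojo ybdim fuec opdg ydfwi eoxy yri wajlb waby tsgrk ynk yyp gnkz cjp
Hunk 4: at line 1 remove [ybdim,fuec] add [rvc,enj] -> 15 lines: rgb aojo rvc enj opdg ydfwi eoxy yri wajlb waby tsgrk ynk yyp gnkz cjp
Hunk 5: at line 6 remove [eoxy,yri,wajlb] add [aheub] -> 13 lines: rgb aojo rvc enj opdg ydfwi aheub waby tsgrk ynk yyp gnkz cjp

Answer: rgb
aojo
rvc
enj
opdg
ydfwi
aheub
waby
tsgrk
ynk
yyp
gnkz
cjp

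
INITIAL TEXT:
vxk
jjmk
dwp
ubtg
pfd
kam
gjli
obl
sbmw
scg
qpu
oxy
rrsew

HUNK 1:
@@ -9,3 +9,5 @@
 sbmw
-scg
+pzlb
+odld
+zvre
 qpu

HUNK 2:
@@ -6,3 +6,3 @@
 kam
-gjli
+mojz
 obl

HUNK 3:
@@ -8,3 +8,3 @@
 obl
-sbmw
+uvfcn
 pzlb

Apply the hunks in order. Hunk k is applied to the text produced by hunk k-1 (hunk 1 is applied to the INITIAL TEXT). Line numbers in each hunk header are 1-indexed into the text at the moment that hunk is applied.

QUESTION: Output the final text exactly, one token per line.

Hunk 1: at line 9 remove [scg] add [pzlb,odld,zvre] -> 15 lines: vxk jjmk dwp ubtg pfd kam gjli obl sbmw pzlb odld zvre qpu oxy rrsew
Hunk 2: at line 6 remove [gjli] add [mojz] -> 15 lines: vxk jjmk dwp ubtg pfd kam mojz obl sbmw pzlb odld zvre qpu oxy rrsew
Hunk 3: at line 8 remove [sbmw] add [uvfcn] -> 15 lines: vxk jjmk dwp ubtg pfd kam mojz obl uvfcn pzlb odld zvre qpu oxy rrsew

Answer: vxk
jjmk
dwp
ubtg
pfd
kam
mojz
obl
uvfcn
pzlb
odld
zvre
qpu
oxy
rrsew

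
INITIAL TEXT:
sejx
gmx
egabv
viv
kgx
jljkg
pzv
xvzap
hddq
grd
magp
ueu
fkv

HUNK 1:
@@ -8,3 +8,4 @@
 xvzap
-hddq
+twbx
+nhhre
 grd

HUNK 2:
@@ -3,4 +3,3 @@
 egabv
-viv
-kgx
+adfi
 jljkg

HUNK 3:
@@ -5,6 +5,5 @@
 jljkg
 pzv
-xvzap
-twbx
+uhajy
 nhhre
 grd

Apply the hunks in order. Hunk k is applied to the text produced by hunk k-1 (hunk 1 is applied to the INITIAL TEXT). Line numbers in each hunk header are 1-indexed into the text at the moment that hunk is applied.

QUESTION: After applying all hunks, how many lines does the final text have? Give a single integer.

Answer: 12

Derivation:
Hunk 1: at line 8 remove [hddq] add [twbx,nhhre] -> 14 lines: sejx gmx egabv viv kgx jljkg pzv xvzap twbx nhhre grd magp ueu fkv
Hunk 2: at line 3 remove [viv,kgx] add [adfi] -> 13 lines: sejx gmx egabv adfi jljkg pzv xvzap twbx nhhre grd magp ueu fkv
Hunk 3: at line 5 remove [xvzap,twbx] add [uhajy] -> 12 lines: sejx gmx egabv adfi jljkg pzv uhajy nhhre grd magp ueu fkv
Final line count: 12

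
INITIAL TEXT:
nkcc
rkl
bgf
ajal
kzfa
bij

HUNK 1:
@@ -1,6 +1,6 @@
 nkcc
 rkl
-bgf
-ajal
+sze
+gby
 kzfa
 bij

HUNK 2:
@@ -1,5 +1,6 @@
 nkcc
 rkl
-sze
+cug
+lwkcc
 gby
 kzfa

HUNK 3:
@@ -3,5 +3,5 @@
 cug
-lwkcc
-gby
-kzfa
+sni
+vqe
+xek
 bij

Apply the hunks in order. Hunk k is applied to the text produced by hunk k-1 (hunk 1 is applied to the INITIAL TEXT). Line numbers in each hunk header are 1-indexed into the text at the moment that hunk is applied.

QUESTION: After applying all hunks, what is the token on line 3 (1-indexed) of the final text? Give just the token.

Hunk 1: at line 1 remove [bgf,ajal] add [sze,gby] -> 6 lines: nkcc rkl sze gby kzfa bij
Hunk 2: at line 1 remove [sze] add [cug,lwkcc] -> 7 lines: nkcc rkl cug lwkcc gby kzfa bij
Hunk 3: at line 3 remove [lwkcc,gby,kzfa] add [sni,vqe,xek] -> 7 lines: nkcc rkl cug sni vqe xek bij
Final line 3: cug

Answer: cug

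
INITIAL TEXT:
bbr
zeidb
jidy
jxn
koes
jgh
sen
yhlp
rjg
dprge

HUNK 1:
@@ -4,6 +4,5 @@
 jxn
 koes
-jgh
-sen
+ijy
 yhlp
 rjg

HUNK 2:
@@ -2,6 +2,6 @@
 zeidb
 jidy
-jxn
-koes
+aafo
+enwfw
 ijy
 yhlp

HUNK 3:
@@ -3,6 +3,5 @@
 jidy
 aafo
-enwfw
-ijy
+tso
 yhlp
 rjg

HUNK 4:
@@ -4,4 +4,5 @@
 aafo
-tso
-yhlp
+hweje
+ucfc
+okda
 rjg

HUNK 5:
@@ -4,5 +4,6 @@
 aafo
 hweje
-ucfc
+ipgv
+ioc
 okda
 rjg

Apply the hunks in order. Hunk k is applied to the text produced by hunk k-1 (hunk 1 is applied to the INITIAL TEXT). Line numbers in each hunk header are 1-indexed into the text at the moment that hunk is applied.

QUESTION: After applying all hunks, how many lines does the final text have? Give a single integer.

Hunk 1: at line 4 remove [jgh,sen] add [ijy] -> 9 lines: bbr zeidb jidy jxn koes ijy yhlp rjg dprge
Hunk 2: at line 2 remove [jxn,koes] add [aafo,enwfw] -> 9 lines: bbr zeidb jidy aafo enwfw ijy yhlp rjg dprge
Hunk 3: at line 3 remove [enwfw,ijy] add [tso] -> 8 lines: bbr zeidb jidy aafo tso yhlp rjg dprge
Hunk 4: at line 4 remove [tso,yhlp] add [hweje,ucfc,okda] -> 9 lines: bbr zeidb jidy aafo hweje ucfc okda rjg dprge
Hunk 5: at line 4 remove [ucfc] add [ipgv,ioc] -> 10 lines: bbr zeidb jidy aafo hweje ipgv ioc okda rjg dprge
Final line count: 10

Answer: 10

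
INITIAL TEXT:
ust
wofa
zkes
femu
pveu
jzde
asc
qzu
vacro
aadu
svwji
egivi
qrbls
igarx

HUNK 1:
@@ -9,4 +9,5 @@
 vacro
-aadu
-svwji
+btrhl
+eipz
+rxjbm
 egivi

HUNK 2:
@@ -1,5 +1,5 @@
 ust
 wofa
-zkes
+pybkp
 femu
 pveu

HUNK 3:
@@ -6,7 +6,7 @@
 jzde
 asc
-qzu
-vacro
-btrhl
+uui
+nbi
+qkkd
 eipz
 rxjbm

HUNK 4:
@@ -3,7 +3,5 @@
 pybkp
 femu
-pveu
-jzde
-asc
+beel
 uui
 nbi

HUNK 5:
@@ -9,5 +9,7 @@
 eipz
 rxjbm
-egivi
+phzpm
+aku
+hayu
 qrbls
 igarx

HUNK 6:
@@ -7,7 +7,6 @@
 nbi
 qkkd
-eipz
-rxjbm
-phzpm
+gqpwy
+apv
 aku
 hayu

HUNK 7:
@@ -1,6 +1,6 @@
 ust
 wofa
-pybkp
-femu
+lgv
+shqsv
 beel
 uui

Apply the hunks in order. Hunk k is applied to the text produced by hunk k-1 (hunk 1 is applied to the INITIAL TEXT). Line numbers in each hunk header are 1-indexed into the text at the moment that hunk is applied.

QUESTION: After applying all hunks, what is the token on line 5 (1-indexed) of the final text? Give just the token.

Answer: beel

Derivation:
Hunk 1: at line 9 remove [aadu,svwji] add [btrhl,eipz,rxjbm] -> 15 lines: ust wofa zkes femu pveu jzde asc qzu vacro btrhl eipz rxjbm egivi qrbls igarx
Hunk 2: at line 1 remove [zkes] add [pybkp] -> 15 lines: ust wofa pybkp femu pveu jzde asc qzu vacro btrhl eipz rxjbm egivi qrbls igarx
Hunk 3: at line 6 remove [qzu,vacro,btrhl] add [uui,nbi,qkkd] -> 15 lines: ust wofa pybkp femu pveu jzde asc uui nbi qkkd eipz rxjbm egivi qrbls igarx
Hunk 4: at line 3 remove [pveu,jzde,asc] add [beel] -> 13 lines: ust wofa pybkp femu beel uui nbi qkkd eipz rxjbm egivi qrbls igarx
Hunk 5: at line 9 remove [egivi] add [phzpm,aku,hayu] -> 15 lines: ust wofa pybkp femu beel uui nbi qkkd eipz rxjbm phzpm aku hayu qrbls igarx
Hunk 6: at line 7 remove [eipz,rxjbm,phzpm] add [gqpwy,apv] -> 14 lines: ust wofa pybkp femu beel uui nbi qkkd gqpwy apv aku hayu qrbls igarx
Hunk 7: at line 1 remove [pybkp,femu] add [lgv,shqsv] -> 14 lines: ust wofa lgv shqsv beel uui nbi qkkd gqpwy apv aku hayu qrbls igarx
Final line 5: beel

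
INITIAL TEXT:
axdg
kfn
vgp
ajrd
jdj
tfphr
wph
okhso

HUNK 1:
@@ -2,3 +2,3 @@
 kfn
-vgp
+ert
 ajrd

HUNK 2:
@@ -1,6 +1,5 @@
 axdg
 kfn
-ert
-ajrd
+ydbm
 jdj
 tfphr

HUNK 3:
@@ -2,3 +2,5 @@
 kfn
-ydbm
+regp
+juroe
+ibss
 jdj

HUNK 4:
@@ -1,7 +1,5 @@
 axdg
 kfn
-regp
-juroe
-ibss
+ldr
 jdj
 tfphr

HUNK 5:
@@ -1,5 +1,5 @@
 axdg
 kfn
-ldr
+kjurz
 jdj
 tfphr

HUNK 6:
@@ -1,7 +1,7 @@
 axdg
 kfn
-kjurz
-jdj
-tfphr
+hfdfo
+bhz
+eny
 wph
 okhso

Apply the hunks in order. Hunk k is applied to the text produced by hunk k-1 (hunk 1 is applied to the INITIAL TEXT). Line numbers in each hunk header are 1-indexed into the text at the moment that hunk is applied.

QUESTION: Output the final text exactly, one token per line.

Hunk 1: at line 2 remove [vgp] add [ert] -> 8 lines: axdg kfn ert ajrd jdj tfphr wph okhso
Hunk 2: at line 1 remove [ert,ajrd] add [ydbm] -> 7 lines: axdg kfn ydbm jdj tfphr wph okhso
Hunk 3: at line 2 remove [ydbm] add [regp,juroe,ibss] -> 9 lines: axdg kfn regp juroe ibss jdj tfphr wph okhso
Hunk 4: at line 1 remove [regp,juroe,ibss] add [ldr] -> 7 lines: axdg kfn ldr jdj tfphr wph okhso
Hunk 5: at line 1 remove [ldr] add [kjurz] -> 7 lines: axdg kfn kjurz jdj tfphr wph okhso
Hunk 6: at line 1 remove [kjurz,jdj,tfphr] add [hfdfo,bhz,eny] -> 7 lines: axdg kfn hfdfo bhz eny wph okhso

Answer: axdg
kfn
hfdfo
bhz
eny
wph
okhso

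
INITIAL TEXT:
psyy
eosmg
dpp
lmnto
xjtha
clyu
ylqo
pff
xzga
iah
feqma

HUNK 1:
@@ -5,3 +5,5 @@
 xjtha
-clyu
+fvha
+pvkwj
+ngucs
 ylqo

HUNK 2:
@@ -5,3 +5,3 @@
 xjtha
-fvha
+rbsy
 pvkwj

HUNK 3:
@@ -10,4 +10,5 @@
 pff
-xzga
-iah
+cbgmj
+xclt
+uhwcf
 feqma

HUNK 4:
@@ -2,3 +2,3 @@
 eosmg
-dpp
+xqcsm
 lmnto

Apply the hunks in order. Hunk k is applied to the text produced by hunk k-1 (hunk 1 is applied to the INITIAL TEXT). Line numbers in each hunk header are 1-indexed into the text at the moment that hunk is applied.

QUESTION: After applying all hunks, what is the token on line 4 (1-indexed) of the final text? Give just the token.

Answer: lmnto

Derivation:
Hunk 1: at line 5 remove [clyu] add [fvha,pvkwj,ngucs] -> 13 lines: psyy eosmg dpp lmnto xjtha fvha pvkwj ngucs ylqo pff xzga iah feqma
Hunk 2: at line 5 remove [fvha] add [rbsy] -> 13 lines: psyy eosmg dpp lmnto xjtha rbsy pvkwj ngucs ylqo pff xzga iah feqma
Hunk 3: at line 10 remove [xzga,iah] add [cbgmj,xclt,uhwcf] -> 14 lines: psyy eosmg dpp lmnto xjtha rbsy pvkwj ngucs ylqo pff cbgmj xclt uhwcf feqma
Hunk 4: at line 2 remove [dpp] add [xqcsm] -> 14 lines: psyy eosmg xqcsm lmnto xjtha rbsy pvkwj ngucs ylqo pff cbgmj xclt uhwcf feqma
Final line 4: lmnto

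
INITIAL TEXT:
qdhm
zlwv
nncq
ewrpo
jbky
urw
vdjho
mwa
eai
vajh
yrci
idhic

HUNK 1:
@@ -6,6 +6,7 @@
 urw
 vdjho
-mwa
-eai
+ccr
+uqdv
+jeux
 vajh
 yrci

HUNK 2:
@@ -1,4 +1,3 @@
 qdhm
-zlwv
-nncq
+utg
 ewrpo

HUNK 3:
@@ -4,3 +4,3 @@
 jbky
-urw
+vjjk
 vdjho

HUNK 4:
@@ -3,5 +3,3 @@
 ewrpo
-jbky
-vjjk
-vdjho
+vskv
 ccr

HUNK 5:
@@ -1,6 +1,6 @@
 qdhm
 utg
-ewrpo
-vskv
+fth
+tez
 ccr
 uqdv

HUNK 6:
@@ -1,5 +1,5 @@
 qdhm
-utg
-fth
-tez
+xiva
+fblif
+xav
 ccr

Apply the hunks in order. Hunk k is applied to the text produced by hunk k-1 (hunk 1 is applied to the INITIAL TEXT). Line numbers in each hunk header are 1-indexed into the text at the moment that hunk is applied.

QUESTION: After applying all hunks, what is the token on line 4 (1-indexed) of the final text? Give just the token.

Answer: xav

Derivation:
Hunk 1: at line 6 remove [mwa,eai] add [ccr,uqdv,jeux] -> 13 lines: qdhm zlwv nncq ewrpo jbky urw vdjho ccr uqdv jeux vajh yrci idhic
Hunk 2: at line 1 remove [zlwv,nncq] add [utg] -> 12 lines: qdhm utg ewrpo jbky urw vdjho ccr uqdv jeux vajh yrci idhic
Hunk 3: at line 4 remove [urw] add [vjjk] -> 12 lines: qdhm utg ewrpo jbky vjjk vdjho ccr uqdv jeux vajh yrci idhic
Hunk 4: at line 3 remove [jbky,vjjk,vdjho] add [vskv] -> 10 lines: qdhm utg ewrpo vskv ccr uqdv jeux vajh yrci idhic
Hunk 5: at line 1 remove [ewrpo,vskv] add [fth,tez] -> 10 lines: qdhm utg fth tez ccr uqdv jeux vajh yrci idhic
Hunk 6: at line 1 remove [utg,fth,tez] add [xiva,fblif,xav] -> 10 lines: qdhm xiva fblif xav ccr uqdv jeux vajh yrci idhic
Final line 4: xav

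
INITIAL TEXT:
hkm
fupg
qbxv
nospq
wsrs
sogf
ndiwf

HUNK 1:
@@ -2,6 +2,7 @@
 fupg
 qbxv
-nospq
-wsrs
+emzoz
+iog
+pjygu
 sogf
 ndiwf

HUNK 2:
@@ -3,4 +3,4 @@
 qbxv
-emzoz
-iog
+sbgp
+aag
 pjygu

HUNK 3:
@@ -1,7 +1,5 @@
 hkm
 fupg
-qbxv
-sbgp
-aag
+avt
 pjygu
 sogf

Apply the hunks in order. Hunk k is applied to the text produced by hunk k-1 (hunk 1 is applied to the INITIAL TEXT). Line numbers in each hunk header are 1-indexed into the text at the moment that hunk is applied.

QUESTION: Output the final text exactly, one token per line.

Hunk 1: at line 2 remove [nospq,wsrs] add [emzoz,iog,pjygu] -> 8 lines: hkm fupg qbxv emzoz iog pjygu sogf ndiwf
Hunk 2: at line 3 remove [emzoz,iog] add [sbgp,aag] -> 8 lines: hkm fupg qbxv sbgp aag pjygu sogf ndiwf
Hunk 3: at line 1 remove [qbxv,sbgp,aag] add [avt] -> 6 lines: hkm fupg avt pjygu sogf ndiwf

Answer: hkm
fupg
avt
pjygu
sogf
ndiwf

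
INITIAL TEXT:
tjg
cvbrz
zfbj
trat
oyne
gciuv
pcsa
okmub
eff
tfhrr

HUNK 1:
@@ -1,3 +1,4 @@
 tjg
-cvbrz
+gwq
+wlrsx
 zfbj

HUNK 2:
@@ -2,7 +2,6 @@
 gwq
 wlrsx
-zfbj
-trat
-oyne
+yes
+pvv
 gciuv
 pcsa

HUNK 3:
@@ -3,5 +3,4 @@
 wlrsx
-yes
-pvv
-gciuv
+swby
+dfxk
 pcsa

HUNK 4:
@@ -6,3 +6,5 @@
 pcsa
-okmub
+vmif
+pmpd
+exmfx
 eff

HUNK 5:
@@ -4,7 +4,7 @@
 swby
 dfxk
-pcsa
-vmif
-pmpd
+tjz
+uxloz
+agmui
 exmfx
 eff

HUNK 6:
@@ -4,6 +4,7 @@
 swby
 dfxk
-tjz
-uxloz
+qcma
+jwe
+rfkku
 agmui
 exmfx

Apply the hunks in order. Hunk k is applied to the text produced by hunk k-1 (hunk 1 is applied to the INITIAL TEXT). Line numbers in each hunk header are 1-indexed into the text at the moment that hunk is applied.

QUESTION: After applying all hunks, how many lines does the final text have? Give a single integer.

Answer: 12

Derivation:
Hunk 1: at line 1 remove [cvbrz] add [gwq,wlrsx] -> 11 lines: tjg gwq wlrsx zfbj trat oyne gciuv pcsa okmub eff tfhrr
Hunk 2: at line 2 remove [zfbj,trat,oyne] add [yes,pvv] -> 10 lines: tjg gwq wlrsx yes pvv gciuv pcsa okmub eff tfhrr
Hunk 3: at line 3 remove [yes,pvv,gciuv] add [swby,dfxk] -> 9 lines: tjg gwq wlrsx swby dfxk pcsa okmub eff tfhrr
Hunk 4: at line 6 remove [okmub] add [vmif,pmpd,exmfx] -> 11 lines: tjg gwq wlrsx swby dfxk pcsa vmif pmpd exmfx eff tfhrr
Hunk 5: at line 4 remove [pcsa,vmif,pmpd] add [tjz,uxloz,agmui] -> 11 lines: tjg gwq wlrsx swby dfxk tjz uxloz agmui exmfx eff tfhrr
Hunk 6: at line 4 remove [tjz,uxloz] add [qcma,jwe,rfkku] -> 12 lines: tjg gwq wlrsx swby dfxk qcma jwe rfkku agmui exmfx eff tfhrr
Final line count: 12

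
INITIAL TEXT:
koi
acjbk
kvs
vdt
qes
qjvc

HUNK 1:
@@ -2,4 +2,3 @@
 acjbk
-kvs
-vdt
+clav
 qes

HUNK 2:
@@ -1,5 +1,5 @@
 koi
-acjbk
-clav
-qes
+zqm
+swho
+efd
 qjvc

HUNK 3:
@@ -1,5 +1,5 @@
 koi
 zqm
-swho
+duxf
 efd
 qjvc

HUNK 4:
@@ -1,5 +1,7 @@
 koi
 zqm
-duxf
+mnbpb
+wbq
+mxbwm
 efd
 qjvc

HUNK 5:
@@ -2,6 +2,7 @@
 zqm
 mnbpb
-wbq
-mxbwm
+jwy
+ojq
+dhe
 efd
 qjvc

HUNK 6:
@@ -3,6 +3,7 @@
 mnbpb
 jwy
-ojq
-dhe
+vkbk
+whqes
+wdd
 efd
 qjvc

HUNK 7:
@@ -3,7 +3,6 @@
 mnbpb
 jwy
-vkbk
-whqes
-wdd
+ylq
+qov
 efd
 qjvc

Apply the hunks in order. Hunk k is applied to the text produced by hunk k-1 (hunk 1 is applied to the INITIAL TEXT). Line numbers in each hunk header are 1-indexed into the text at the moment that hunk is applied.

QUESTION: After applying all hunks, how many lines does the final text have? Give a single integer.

Hunk 1: at line 2 remove [kvs,vdt] add [clav] -> 5 lines: koi acjbk clav qes qjvc
Hunk 2: at line 1 remove [acjbk,clav,qes] add [zqm,swho,efd] -> 5 lines: koi zqm swho efd qjvc
Hunk 3: at line 1 remove [swho] add [duxf] -> 5 lines: koi zqm duxf efd qjvc
Hunk 4: at line 1 remove [duxf] add [mnbpb,wbq,mxbwm] -> 7 lines: koi zqm mnbpb wbq mxbwm efd qjvc
Hunk 5: at line 2 remove [wbq,mxbwm] add [jwy,ojq,dhe] -> 8 lines: koi zqm mnbpb jwy ojq dhe efd qjvc
Hunk 6: at line 3 remove [ojq,dhe] add [vkbk,whqes,wdd] -> 9 lines: koi zqm mnbpb jwy vkbk whqes wdd efd qjvc
Hunk 7: at line 3 remove [vkbk,whqes,wdd] add [ylq,qov] -> 8 lines: koi zqm mnbpb jwy ylq qov efd qjvc
Final line count: 8

Answer: 8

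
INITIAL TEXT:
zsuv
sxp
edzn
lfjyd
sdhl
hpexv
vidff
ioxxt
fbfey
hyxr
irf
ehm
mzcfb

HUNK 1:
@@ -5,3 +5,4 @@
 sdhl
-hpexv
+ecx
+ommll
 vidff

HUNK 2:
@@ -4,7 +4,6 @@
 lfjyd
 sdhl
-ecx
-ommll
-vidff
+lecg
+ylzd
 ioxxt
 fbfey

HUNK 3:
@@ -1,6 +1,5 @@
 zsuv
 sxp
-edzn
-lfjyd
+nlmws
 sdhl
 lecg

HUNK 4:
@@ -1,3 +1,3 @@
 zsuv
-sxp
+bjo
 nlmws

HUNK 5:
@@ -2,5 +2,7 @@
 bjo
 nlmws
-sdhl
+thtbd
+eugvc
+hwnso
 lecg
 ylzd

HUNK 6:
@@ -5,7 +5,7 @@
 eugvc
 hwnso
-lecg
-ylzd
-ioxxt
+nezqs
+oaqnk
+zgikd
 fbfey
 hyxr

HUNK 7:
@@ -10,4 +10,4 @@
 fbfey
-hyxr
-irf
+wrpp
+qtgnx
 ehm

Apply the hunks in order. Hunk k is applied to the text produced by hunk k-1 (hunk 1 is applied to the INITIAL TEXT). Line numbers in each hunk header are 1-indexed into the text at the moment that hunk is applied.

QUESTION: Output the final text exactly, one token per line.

Hunk 1: at line 5 remove [hpexv] add [ecx,ommll] -> 14 lines: zsuv sxp edzn lfjyd sdhl ecx ommll vidff ioxxt fbfey hyxr irf ehm mzcfb
Hunk 2: at line 4 remove [ecx,ommll,vidff] add [lecg,ylzd] -> 13 lines: zsuv sxp edzn lfjyd sdhl lecg ylzd ioxxt fbfey hyxr irf ehm mzcfb
Hunk 3: at line 1 remove [edzn,lfjyd] add [nlmws] -> 12 lines: zsuv sxp nlmws sdhl lecg ylzd ioxxt fbfey hyxr irf ehm mzcfb
Hunk 4: at line 1 remove [sxp] add [bjo] -> 12 lines: zsuv bjo nlmws sdhl lecg ylzd ioxxt fbfey hyxr irf ehm mzcfb
Hunk 5: at line 2 remove [sdhl] add [thtbd,eugvc,hwnso] -> 14 lines: zsuv bjo nlmws thtbd eugvc hwnso lecg ylzd ioxxt fbfey hyxr irf ehm mzcfb
Hunk 6: at line 5 remove [lecg,ylzd,ioxxt] add [nezqs,oaqnk,zgikd] -> 14 lines: zsuv bjo nlmws thtbd eugvc hwnso nezqs oaqnk zgikd fbfey hyxr irf ehm mzcfb
Hunk 7: at line 10 remove [hyxr,irf] add [wrpp,qtgnx] -> 14 lines: zsuv bjo nlmws thtbd eugvc hwnso nezqs oaqnk zgikd fbfey wrpp qtgnx ehm mzcfb

Answer: zsuv
bjo
nlmws
thtbd
eugvc
hwnso
nezqs
oaqnk
zgikd
fbfey
wrpp
qtgnx
ehm
mzcfb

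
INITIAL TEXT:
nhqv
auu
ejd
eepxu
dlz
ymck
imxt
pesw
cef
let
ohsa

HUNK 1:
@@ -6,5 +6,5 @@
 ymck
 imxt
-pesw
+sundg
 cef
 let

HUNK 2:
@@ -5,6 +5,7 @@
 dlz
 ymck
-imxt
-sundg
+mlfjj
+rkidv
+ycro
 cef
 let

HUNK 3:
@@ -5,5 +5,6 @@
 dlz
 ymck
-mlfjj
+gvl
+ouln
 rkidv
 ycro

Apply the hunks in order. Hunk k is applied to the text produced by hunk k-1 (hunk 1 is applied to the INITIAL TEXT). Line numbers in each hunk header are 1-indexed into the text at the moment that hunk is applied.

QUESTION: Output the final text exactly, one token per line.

Hunk 1: at line 6 remove [pesw] add [sundg] -> 11 lines: nhqv auu ejd eepxu dlz ymck imxt sundg cef let ohsa
Hunk 2: at line 5 remove [imxt,sundg] add [mlfjj,rkidv,ycro] -> 12 lines: nhqv auu ejd eepxu dlz ymck mlfjj rkidv ycro cef let ohsa
Hunk 3: at line 5 remove [mlfjj] add [gvl,ouln] -> 13 lines: nhqv auu ejd eepxu dlz ymck gvl ouln rkidv ycro cef let ohsa

Answer: nhqv
auu
ejd
eepxu
dlz
ymck
gvl
ouln
rkidv
ycro
cef
let
ohsa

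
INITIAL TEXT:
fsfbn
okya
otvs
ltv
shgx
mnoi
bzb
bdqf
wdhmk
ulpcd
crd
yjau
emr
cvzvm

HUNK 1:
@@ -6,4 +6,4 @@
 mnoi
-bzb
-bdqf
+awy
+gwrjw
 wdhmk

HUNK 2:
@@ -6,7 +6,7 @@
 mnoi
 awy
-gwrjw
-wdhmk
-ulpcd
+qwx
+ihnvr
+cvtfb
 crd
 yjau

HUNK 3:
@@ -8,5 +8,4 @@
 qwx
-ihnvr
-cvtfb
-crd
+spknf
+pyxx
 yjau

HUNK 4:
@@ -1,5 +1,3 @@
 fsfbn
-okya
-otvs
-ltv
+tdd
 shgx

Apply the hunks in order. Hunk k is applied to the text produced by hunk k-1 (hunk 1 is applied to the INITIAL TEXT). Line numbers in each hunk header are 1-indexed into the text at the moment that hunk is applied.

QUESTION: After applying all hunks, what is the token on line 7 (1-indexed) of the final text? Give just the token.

Answer: spknf

Derivation:
Hunk 1: at line 6 remove [bzb,bdqf] add [awy,gwrjw] -> 14 lines: fsfbn okya otvs ltv shgx mnoi awy gwrjw wdhmk ulpcd crd yjau emr cvzvm
Hunk 2: at line 6 remove [gwrjw,wdhmk,ulpcd] add [qwx,ihnvr,cvtfb] -> 14 lines: fsfbn okya otvs ltv shgx mnoi awy qwx ihnvr cvtfb crd yjau emr cvzvm
Hunk 3: at line 8 remove [ihnvr,cvtfb,crd] add [spknf,pyxx] -> 13 lines: fsfbn okya otvs ltv shgx mnoi awy qwx spknf pyxx yjau emr cvzvm
Hunk 4: at line 1 remove [okya,otvs,ltv] add [tdd] -> 11 lines: fsfbn tdd shgx mnoi awy qwx spknf pyxx yjau emr cvzvm
Final line 7: spknf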